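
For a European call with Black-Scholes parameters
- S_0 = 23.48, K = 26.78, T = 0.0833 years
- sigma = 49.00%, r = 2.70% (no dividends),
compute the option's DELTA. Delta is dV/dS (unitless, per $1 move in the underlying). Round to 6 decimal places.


d1 = -0.8432679449; d2 = -0.9846904679
phi(d1) = 0.2795738088; exp(-qT) = 1.0000000000; exp(-rT) = 0.9977534273
N(d1) = 0.1995393030
Delta = exp(-qT) * N(d1) = 1.0000000000 * 0.1995393030 = 0.199539

Answer: Delta = 0.199539


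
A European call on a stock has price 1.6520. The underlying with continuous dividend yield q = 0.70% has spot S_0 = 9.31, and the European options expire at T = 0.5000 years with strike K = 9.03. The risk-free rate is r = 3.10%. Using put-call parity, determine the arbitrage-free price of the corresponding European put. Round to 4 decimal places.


Put-call parity: C - P = S_0 * exp(-qT) - K * exp(-rT).
S_0 * exp(-qT) = 9.3100 * 0.99650612 = 9.27747196
K * exp(-rT) = 9.0300 * 0.98461951 = 8.89111415
P = C - S*exp(-qT) + K*exp(-rT)
P = 1.6520 - 9.27747196 + 8.89111415 = 1.2656

Answer: Put price = 1.2656


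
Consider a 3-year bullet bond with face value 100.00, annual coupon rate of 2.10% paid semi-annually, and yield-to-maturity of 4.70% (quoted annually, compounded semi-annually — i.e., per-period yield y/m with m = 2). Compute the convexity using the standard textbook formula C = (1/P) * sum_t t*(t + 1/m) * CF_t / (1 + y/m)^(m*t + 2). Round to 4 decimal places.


Coupon per period c = face * coupon_rate / m = 1.050000
Periods per year m = 2; per-period yield y/m = 0.023500
Number of cashflows N = 6
Cashflows (t years, CF_t, discount factor 1/(1+y/m)^(m*t), PV):
  t = 0.5000: CF_t = 1.050000, DF = 0.977040, PV = 1.025892
  t = 1.0000: CF_t = 1.050000, DF = 0.954606, PV = 1.002337
  t = 1.5000: CF_t = 1.050000, DF = 0.932688, PV = 0.979323
  t = 2.0000: CF_t = 1.050000, DF = 0.911273, PV = 0.956837
  t = 2.5000: CF_t = 1.050000, DF = 0.890350, PV = 0.934868
  t = 3.0000: CF_t = 101.050000, DF = 0.869907, PV = 87.904121
Price P = sum_t PV_t = 92.803376
Convexity numerator sum_t t*(t + 1/m) * CF_t / (1+y/m)^(m*t + 2):
  t = 0.5000: term = 0.489661
  t = 1.0000: term = 1.435255
  t = 1.5000: term = 2.804603
  t = 2.0000: term = 4.567013
  t = 2.5000: term = 6.693228
  t = 3.0000: term = 881.095211
Convexity = (1/P) * sum = 897.084971 / 92.803376 = 9.666512

Answer: Convexity = 9.6665


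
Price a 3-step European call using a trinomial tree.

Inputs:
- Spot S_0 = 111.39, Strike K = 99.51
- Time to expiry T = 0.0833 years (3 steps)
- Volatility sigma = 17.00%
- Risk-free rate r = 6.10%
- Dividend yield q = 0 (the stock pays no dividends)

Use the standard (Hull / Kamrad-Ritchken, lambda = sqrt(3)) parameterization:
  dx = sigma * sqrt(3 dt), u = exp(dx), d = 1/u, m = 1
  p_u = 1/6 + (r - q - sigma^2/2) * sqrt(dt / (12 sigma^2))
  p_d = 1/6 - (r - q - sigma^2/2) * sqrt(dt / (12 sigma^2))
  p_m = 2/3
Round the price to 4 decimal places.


Answer: Price = V(0,0) = 12.3962

Derivation:
dt = T/N = 0.027767; dx = sigma*sqrt(3*dt) = 0.049065
u = exp(dx) = 1.050289; d = 1/u = 0.952119
p_u = 0.179838, p_m = 0.666667, p_d = 0.153495
Discount per step: exp(-r*dt) = 0.998308
Stock lattice S(k, j) with j the centered position index:
  k=0: S(0,+0) = 111.3900
  k=1: S(1,-1) = 106.0566; S(1,+0) = 111.3900; S(1,+1) = 116.9916
  k=2: S(2,-2) = 100.9785; S(2,-1) = 106.0566; S(2,+0) = 111.3900; S(2,+1) = 116.9916; S(2,+2) = 122.8750
  k=3: S(3,-3) = 96.1436; S(3,-2) = 100.9785; S(3,-1) = 106.0566; S(3,+0) = 111.3900; S(3,+1) = 116.9916; S(3,+2) = 122.8750; S(3,+3) = 129.0542
Terminal payoffs V(N, j) = max(S_T - K, 0):
  V(3,-3) = 0.000000; V(3,-2) = 1.468502; V(3,-1) = 6.546567; V(3,+0) = 11.880000; V(3,+1) = 17.481644; V(3,+2) = 23.364987; V(3,+3) = 29.544194
Backward induction: V(k, j) = exp(-r*dt) * [p_u * V(k+1, j+1) + p_m * V(k+1, j) + p_d * V(k+1, j-1)]
  V(2,-2) = exp(-r*dt) * [p_u*6.546567 + p_m*1.468502 + p_d*0.000000] = 2.152676
  V(2,-1) = exp(-r*dt) * [p_u*11.880000 + p_m*6.546567 + p_d*1.468502] = 6.714882
  V(2,+0) = exp(-r*dt) * [p_u*17.481644 + p_m*11.880000 + p_d*6.546567] = 12.048311
  V(2,+1) = exp(-r*dt) * [p_u*23.364987 + p_m*17.481644 + p_d*11.880000] = 17.649950
  V(2,+2) = exp(-r*dt) * [p_u*29.544194 + p_m*23.364987 + p_d*17.481644] = 23.533288
  V(1,-1) = exp(-r*dt) * [p_u*12.048311 + p_m*6.714882 + p_d*2.152676] = 6.961960
  V(1,+0) = exp(-r*dt) * [p_u*17.649950 + p_m*12.048311 + p_d*6.714882] = 12.216337
  V(1,+1) = exp(-r*dt) * [p_u*23.533288 + p_m*17.649950 + p_d*12.048311] = 17.817972
  V(0,+0) = exp(-r*dt) * [p_u*17.817972 + p_m*12.216337 + p_d*6.961960] = 12.396192


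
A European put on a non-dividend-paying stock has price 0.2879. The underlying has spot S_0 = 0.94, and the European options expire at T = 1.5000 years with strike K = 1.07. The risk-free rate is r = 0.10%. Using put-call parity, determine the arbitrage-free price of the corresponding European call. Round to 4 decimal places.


Answer: Call price = 0.1595

Derivation:
Put-call parity: C - P = S_0 * exp(-qT) - K * exp(-rT).
S_0 * exp(-qT) = 0.9400 * 1.00000000 = 0.94000000
K * exp(-rT) = 1.0700 * 0.99850112 = 1.06839620
C = P + S*exp(-qT) - K*exp(-rT)
C = 0.2879 + 0.94000000 - 1.06839620 = 0.1595


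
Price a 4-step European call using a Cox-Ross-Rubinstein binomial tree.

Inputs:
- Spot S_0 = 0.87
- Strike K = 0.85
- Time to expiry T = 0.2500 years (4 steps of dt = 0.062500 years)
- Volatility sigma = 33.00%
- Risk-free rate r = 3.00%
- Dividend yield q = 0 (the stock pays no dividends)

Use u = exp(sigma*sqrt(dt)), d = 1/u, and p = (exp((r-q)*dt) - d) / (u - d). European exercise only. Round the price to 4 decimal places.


dt = T/N = 0.062500
u = exp(sigma*sqrt(dt)) = 1.085999; d = 1/u = 0.920811
p = (exp((r-q)*dt) - d) / (u - d) = 0.490748
Discount per step: exp(-r*dt) = 0.998127
Stock lattice S(k, i) with i counting down-moves:
  k=0: S(0,0) = 0.8700
  k=1: S(1,0) = 0.9448; S(1,1) = 0.8011
  k=2: S(2,0) = 1.0261; S(2,1) = 0.8700; S(2,2) = 0.7377
  k=3: S(3,0) = 1.1143; S(3,1) = 0.9448; S(3,2) = 0.8011; S(3,3) = 0.6793
  k=4: S(4,0) = 1.2101; S(4,1) = 1.0261; S(4,2) = 0.8700; S(4,3) = 0.7377; S(4,4) = 0.6255
Terminal payoffs V(N, i) = max(S_T - K, 0):
  V(4,0) = 0.360142; V(4,1) = 0.176072; V(4,2) = 0.020000; V(4,3) = 0.000000; V(4,4) = 0.000000
Backward induction: V(k, i) = exp(-r*dt) * [p * V(k+1, i) + (1-p) * V(k+1, i+1)].
  V(3,0) = exp(-r*dt) * [p*0.360142 + (1-p)*0.176072] = 0.265905
  V(3,1) = exp(-r*dt) * [p*0.176072 + (1-p)*0.020000] = 0.096411
  V(3,2) = exp(-r*dt) * [p*0.020000 + (1-p)*0.000000] = 0.009797
  V(3,3) = exp(-r*dt) * [p*0.000000 + (1-p)*0.000000] = 0.000000
  V(2,0) = exp(-r*dt) * [p*0.265905 + (1-p)*0.096411] = 0.179254
  V(2,1) = exp(-r*dt) * [p*0.096411 + (1-p)*0.009797] = 0.052205
  V(2,2) = exp(-r*dt) * [p*0.009797 + (1-p)*0.000000] = 0.004799
  V(1,0) = exp(-r*dt) * [p*0.179254 + (1-p)*0.052205] = 0.114339
  V(1,1) = exp(-r*dt) * [p*0.052205 + (1-p)*0.004799] = 0.028010
  V(0,0) = exp(-r*dt) * [p*0.114339 + (1-p)*0.028010] = 0.070244

Answer: Price = V(0,0) = 0.0702


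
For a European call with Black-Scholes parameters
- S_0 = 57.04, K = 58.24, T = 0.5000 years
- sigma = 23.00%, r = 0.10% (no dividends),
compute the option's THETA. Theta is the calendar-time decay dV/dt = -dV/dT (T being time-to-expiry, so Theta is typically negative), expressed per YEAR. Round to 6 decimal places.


Answer: Theta = -3.721688

Derivation:
d1 = -0.0436231253; d2 = -0.2062576850
phi(d1) = 0.3985628719; exp(-qT) = 1.0000000000; exp(-rT) = 0.9995001250
Theta = -S*exp(-qT)*phi(d1)*sigma/(2*sqrt(T)) - r*K*exp(-rT)*N(d2) + q*S*exp(-qT)*N(d1)
N(d1) = 0.4826024089; N(d2) = 0.4182948151; sqrt(T) = 0.7071067812
Term 1 = -57.0400 * 1.0000000000 * 0.3985628719 * 0.2300 / (2 * 0.7071067812) = -3.6973383427
Term 2 = -0.0010 * 58.2400 * 0.9995001250 * 0.4182948151 = -0.0243493123
Term 3 = 0 (no dividend yield, q = 0)
Theta = -3.6973383427 + (-0.0243493123) + (0.0000000000) = -3.721688


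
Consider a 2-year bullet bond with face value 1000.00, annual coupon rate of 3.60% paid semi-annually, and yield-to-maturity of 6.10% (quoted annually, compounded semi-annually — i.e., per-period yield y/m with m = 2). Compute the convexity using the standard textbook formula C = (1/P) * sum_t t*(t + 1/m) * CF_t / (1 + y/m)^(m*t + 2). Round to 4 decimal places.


Coupon per period c = face * coupon_rate / m = 18.000000
Periods per year m = 2; per-period yield y/m = 0.030500
Number of cashflows N = 4
Cashflows (t years, CF_t, discount factor 1/(1+y/m)^(m*t), PV):
  t = 0.5000: CF_t = 18.000000, DF = 0.970403, PV = 17.467249
  t = 1.0000: CF_t = 18.000000, DF = 0.941681, PV = 16.950266
  t = 1.5000: CF_t = 18.000000, DF = 0.913810, PV = 16.448584
  t = 2.0000: CF_t = 1018.000000, DF = 0.886764, PV = 902.725673
Price P = sum_t PV_t = 953.591771
Convexity numerator sum_t t*(t + 1/m) * CF_t / (1+y/m)^(m*t + 2):
  t = 0.5000: term = 8.224292
  t = 1.0000: term = 23.942626
  t = 1.5000: term = 46.467978
  t = 2.0000: term = 4250.400027
Convexity = (1/P) * sum = 4329.034923 / 953.591771 = 4.539715

Answer: Convexity = 4.5397


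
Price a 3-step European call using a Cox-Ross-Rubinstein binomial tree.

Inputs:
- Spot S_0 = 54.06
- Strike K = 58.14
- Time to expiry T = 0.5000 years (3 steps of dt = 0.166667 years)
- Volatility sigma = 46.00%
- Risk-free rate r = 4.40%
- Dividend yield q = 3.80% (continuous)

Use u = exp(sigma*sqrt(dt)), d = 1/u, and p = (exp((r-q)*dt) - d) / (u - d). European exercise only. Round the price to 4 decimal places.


Answer: Price = V(0,0) = 5.7638

Derivation:
dt = T/N = 0.166667
u = exp(sigma*sqrt(dt)) = 1.206585; d = 1/u = 0.828785
p = (exp((r-q)*dt) - d) / (u - d) = 0.455837
Discount per step: exp(-r*dt) = 0.992693
Stock lattice S(k, i) with i counting down-moves:
  k=0: S(0,0) = 54.0600
  k=1: S(1,0) = 65.2280; S(1,1) = 44.8041
  k=2: S(2,0) = 78.7031; S(2,1) = 54.0600; S(2,2) = 37.1330
  k=3: S(3,0) = 94.9620; S(3,1) = 65.2280; S(3,2) = 44.8041; S(3,3) = 30.7753
Terminal payoffs V(N, i) = max(S_T - K, 0):
  V(3,0) = 36.822035; V(3,1) = 7.087995; V(3,2) = 0.000000; V(3,3) = 0.000000
Backward induction: V(k, i) = exp(-r*dt) * [p * V(k+1, i) + (1-p) * V(k+1, i+1)].
  V(2,0) = exp(-r*dt) * [p*36.822035 + (1-p)*7.087995] = 20.491056
  V(2,1) = exp(-r*dt) * [p*7.087995 + (1-p)*0.000000] = 3.207365
  V(2,2) = exp(-r*dt) * [p*0.000000 + (1-p)*0.000000] = 0.000000
  V(1,0) = exp(-r*dt) * [p*20.491056 + (1-p)*3.207365] = 11.004914
  V(1,1) = exp(-r*dt) * [p*3.207365 + (1-p)*0.000000] = 1.451354
  V(0,0) = exp(-r*dt) * [p*11.004914 + (1-p)*1.451354] = 5.763798


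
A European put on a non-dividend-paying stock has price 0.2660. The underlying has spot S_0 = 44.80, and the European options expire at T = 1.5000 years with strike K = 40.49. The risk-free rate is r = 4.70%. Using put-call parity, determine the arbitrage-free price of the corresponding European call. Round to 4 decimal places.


Answer: Call price = 7.3322

Derivation:
Put-call parity: C - P = S_0 * exp(-qT) - K * exp(-rT).
S_0 * exp(-qT) = 44.8000 * 1.00000000 = 44.80000000
K * exp(-rT) = 40.4900 * 0.93192774 = 37.73375417
C = P + S*exp(-qT) - K*exp(-rT)
C = 0.2660 + 44.80000000 - 37.73375417 = 7.3322


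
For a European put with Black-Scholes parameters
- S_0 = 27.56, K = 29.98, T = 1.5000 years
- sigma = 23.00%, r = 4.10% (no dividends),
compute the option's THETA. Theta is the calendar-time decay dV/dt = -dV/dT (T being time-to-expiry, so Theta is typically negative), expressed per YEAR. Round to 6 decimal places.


d1 = 0.0603850820; d2 = -0.2213062385
phi(d1) = 0.3982155998; exp(-qT) = 1.0000000000; exp(-rT) = 0.9403529457
Theta = -S*exp(-qT)*phi(d1)*sigma/(2*sqrt(T)) + r*K*exp(-rT)*N(-d2) - q*S*exp(-qT)*N(-d1)
N(-d1) = 0.4759244699; N(-d2) = 0.5875730036; sqrt(T) = 1.2247448714
Term 1 = -27.5600 * 1.0000000000 * 0.3982155998 * 0.2300 / (2 * 1.2247448714) = -1.0305040270
Term 2 = 0.0410 * 29.9800 * 0.9403529457 * 0.5875730036 = 0.6791539145
Term 3 = 0 (no dividend yield, q = 0)
Theta = -1.0305040270 + (0.6791539145) + (0.0000000000) = -0.351350

Answer: Theta = -0.351350


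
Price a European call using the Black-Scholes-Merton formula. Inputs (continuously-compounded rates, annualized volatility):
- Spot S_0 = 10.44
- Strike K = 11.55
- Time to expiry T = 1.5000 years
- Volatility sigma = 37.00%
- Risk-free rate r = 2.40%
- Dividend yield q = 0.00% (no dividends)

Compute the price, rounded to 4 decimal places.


d1 = (ln(S/K) + (r - q + 0.5*sigma^2) * T) / (sigma * sqrt(T)) = 0.08304906
d2 = d1 - sigma * sqrt(T) = -0.37010655
exp(-rT) = 0.96464029; exp(-qT) = 1.00000000
C = S_0 * exp(-qT) * N(d1) - K * exp(-rT) * N(d2)
N(d1) = 0.53309373; N(d2) = 0.35565155
C = 10.4400 * 1.00000000 * 0.53309373 - 11.5500 * 0.96464029 * 0.35565155 = 1.6030

Answer: Price = 1.6030


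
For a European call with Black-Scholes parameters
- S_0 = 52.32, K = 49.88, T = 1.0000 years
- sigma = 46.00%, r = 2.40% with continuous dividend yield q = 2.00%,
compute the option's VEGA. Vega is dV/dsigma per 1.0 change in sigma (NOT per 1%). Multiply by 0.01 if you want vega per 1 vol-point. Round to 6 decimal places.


d1 = 0.3425186660; d2 = -0.1174813340
phi(d1) = 0.3762136603; exp(-qT) = 0.9801986733; exp(-rT) = 0.9762857098
Vega = S * exp(-qT) * phi(d1) * sqrt(T) = 52.3200 * 0.9801986733 * 0.3762136603 * 1.0000000000 = 19.293739

Answer: Vega = 19.293739


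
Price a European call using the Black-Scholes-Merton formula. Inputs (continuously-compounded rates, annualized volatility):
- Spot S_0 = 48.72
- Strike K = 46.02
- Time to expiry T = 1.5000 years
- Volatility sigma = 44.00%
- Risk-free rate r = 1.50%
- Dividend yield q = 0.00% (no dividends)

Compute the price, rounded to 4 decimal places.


Answer: Price = 11.9206

Derivation:
d1 = (ln(S/K) + (r - q + 0.5*sigma^2) * T) / (sigma * sqrt(T)) = 0.41699508
d2 = d1 - sigma * sqrt(T) = -0.12189266
exp(-rT) = 0.97775124; exp(-qT) = 1.00000000
C = S_0 * exp(-qT) * N(d1) - K * exp(-rT) * N(d2)
N(d1) = 0.66165900; N(d2) = 0.45149201
C = 48.7200 * 1.00000000 * 0.66165900 - 46.0200 * 0.97775124 * 0.45149201 = 11.9206


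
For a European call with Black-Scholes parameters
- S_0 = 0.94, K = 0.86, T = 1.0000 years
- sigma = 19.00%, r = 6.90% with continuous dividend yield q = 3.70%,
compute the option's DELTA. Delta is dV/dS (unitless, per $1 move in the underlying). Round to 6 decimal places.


Answer: Delta = 0.739894

Derivation:
d1 = 0.7315657159; d2 = 0.5415657159
phi(d1) = 0.3052779116; exp(-qT) = 0.9636761353; exp(-rT) = 0.9333266801
N(d1) = 0.7677831598
Delta = exp(-qT) * N(d1) = 0.9636761353 * 0.7677831598 = 0.739894


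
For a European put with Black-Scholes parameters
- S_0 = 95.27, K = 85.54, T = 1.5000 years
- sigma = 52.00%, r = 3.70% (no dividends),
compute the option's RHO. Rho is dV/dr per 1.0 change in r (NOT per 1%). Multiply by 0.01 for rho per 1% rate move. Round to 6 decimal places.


Answer: Rho = -63.698139

Derivation:
d1 = 0.5747364386; d2 = -0.0621308945
phi(d1) = 0.3382061967; exp(-qT) = 1.0000000000; exp(-rT) = 0.9460120237
N(-d2) = 0.5247707029
Rho = -K*T*exp(-rT)*N(-d2) = -85.5400 * 1.5000 * 0.9460120237 * 0.5247707029 = -63.698139


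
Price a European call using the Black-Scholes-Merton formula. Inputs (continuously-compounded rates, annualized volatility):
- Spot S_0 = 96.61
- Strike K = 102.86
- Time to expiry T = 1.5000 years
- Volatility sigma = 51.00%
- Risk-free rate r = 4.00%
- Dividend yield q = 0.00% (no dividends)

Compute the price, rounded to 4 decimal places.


d1 = (ln(S/K) + (r - q + 0.5*sigma^2) * T) / (sigma * sqrt(T)) = 0.30800879
d2 = d1 - sigma * sqrt(T) = -0.31661109
exp(-rT) = 0.94176453; exp(-qT) = 1.00000000
C = S_0 * exp(-qT) * N(d1) - K * exp(-rT) * N(d2)
N(d1) = 0.62096218; N(d2) = 0.37576936
C = 96.6100 * 1.00000000 * 0.62096218 - 102.8600 * 0.94176453 * 0.37576936 = 23.5904

Answer: Price = 23.5904


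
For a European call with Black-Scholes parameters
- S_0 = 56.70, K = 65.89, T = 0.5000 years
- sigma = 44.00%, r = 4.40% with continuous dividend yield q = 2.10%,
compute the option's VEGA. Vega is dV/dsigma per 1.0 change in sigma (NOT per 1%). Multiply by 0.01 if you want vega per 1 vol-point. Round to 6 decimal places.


Answer: Vega = 15.174740

Derivation:
d1 = -0.2902752860; d2 = -0.6014022698
phi(d1) = 0.3824840201; exp(-qT) = 0.9895549326; exp(-rT) = 0.9782402351
Vega = S * exp(-qT) * phi(d1) * sqrt(T) = 56.7000 * 0.9895549326 * 0.3824840201 * 0.7071067812 = 15.174740


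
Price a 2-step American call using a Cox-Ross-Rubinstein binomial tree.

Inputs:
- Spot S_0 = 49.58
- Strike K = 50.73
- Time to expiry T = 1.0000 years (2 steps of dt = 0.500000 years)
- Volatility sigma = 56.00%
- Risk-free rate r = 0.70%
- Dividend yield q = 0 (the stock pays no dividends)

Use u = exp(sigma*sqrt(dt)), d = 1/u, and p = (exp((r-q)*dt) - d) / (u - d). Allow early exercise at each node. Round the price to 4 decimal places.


Answer: Price = V(0,0) = 9.6411

Derivation:
dt = T/N = 0.500000
u = exp(sigma*sqrt(dt)) = 1.485839; d = 1/u = 0.673020
p = (exp((r-q)*dt) - d) / (u - d) = 0.406592
Discount per step: exp(-r*dt) = 0.996506
Stock lattice S(k, i) with i counting down-moves:
  k=0: S(0,0) = 49.5800
  k=1: S(1,0) = 73.6679; S(1,1) = 33.3683
  k=2: S(2,0) = 109.4587; S(2,1) = 49.5800; S(2,2) = 22.4576
Terminal payoffs V(N, i) = max(S_T - K, 0):
  V(2,0) = 58.728679; V(2,1) = 0.000000; V(2,2) = 0.000000
Backward induction: V(k, i) = exp(-r*dt) * [p * V(k+1, i) + (1-p) * V(k+1, i+1)]; then take max(V_cont, immediate exercise) for American.
  V(1,0) = exp(-r*dt) * [p*58.728679 + (1-p)*0.000000] = 23.795192; exercise = 22.937912; V(1,0) = max -> 23.795192
  V(1,1) = exp(-r*dt) * [p*0.000000 + (1-p)*0.000000] = 0.000000; exercise = 0.000000; V(1,1) = max -> 0.000000
  V(0,0) = exp(-r*dt) * [p*23.795192 + (1-p)*0.000000] = 9.641135; exercise = 0.000000; V(0,0) = max -> 9.641135


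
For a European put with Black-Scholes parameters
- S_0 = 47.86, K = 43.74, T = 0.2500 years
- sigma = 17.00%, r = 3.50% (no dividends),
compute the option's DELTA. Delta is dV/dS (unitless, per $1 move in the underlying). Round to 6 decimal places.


Answer: Delta = -0.114205

Derivation:
d1 = 1.2044654968; d2 = 1.1194654968
phi(d1) = 0.1931463476; exp(-qT) = 1.0000000000; exp(-rT) = 0.9912881698
N(-d1) = 0.1142048551
Delta = -exp(-qT) * N(-d1) = -1.0000000000 * 0.1142048551 = -0.114205


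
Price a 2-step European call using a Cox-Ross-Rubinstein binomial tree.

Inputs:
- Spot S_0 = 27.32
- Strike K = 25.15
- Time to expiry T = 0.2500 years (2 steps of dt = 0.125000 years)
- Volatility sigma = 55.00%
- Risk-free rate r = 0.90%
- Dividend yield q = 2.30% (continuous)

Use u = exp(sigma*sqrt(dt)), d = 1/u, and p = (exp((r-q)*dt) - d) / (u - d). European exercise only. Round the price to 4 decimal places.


Answer: Price = V(0,0) = 4.0931

Derivation:
dt = T/N = 0.125000
u = exp(sigma*sqrt(dt)) = 1.214648; d = 1/u = 0.823284
p = (exp((r-q)*dt) - d) / (u - d) = 0.447071
Discount per step: exp(-r*dt) = 0.998876
Stock lattice S(k, i) with i counting down-moves:
  k=0: S(0,0) = 27.3200
  k=1: S(1,0) = 33.1842; S(1,1) = 22.4921
  k=2: S(2,0) = 40.3071; S(2,1) = 27.3200; S(2,2) = 18.5174
Terminal payoffs V(N, i) = max(S_T - K, 0):
  V(2,0) = 15.157105; V(2,1) = 2.170000; V(2,2) = 0.000000
Backward induction: V(k, i) = exp(-r*dt) * [p * V(k+1, i) + (1-p) * V(k+1, i+1)].
  V(1,0) = exp(-r*dt) * [p*15.157105 + (1-p)*2.170000] = 7.967195
  V(1,1) = exp(-r*dt) * [p*2.170000 + (1-p)*0.000000] = 0.969054
  V(0,0) = exp(-r*dt) * [p*7.967195 + (1-p)*0.969054] = 4.093115


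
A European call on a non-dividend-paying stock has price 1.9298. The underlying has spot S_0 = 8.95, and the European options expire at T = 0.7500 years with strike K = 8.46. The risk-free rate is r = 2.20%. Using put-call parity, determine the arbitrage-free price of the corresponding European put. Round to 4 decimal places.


Answer: Put price = 1.3014

Derivation:
Put-call parity: C - P = S_0 * exp(-qT) - K * exp(-rT).
S_0 * exp(-qT) = 8.9500 * 1.00000000 = 8.95000000
K * exp(-rT) = 8.4600 * 0.98363538 = 8.32155531
P = C - S*exp(-qT) + K*exp(-rT)
P = 1.9298 - 8.95000000 + 8.32155531 = 1.3014


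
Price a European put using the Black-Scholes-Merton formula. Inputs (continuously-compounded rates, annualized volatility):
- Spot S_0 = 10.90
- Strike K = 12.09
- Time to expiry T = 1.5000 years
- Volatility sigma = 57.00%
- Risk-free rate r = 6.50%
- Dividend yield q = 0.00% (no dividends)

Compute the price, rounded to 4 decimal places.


Answer: Price = 3.0178

Derivation:
d1 = (ln(S/K) + (r - q + 0.5*sigma^2) * T) / (sigma * sqrt(T)) = 0.34029160
d2 = d1 - sigma * sqrt(T) = -0.35781297
exp(-rT) = 0.90710234; exp(-qT) = 1.00000000
P = K * exp(-rT) * N(-d2) - S_0 * exp(-qT) * N(-d1)
N(-d1) = 0.36681847; N(-d2) = 0.63975836
P = 12.0900 * 0.90710234 * 0.63975836 - 10.9000 * 1.00000000 * 0.36681847 = 3.0178


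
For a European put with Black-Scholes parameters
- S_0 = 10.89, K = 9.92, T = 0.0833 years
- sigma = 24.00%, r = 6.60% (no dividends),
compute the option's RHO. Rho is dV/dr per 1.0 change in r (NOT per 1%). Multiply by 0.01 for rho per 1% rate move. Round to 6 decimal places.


Answer: Rho = -0.067411

Derivation:
d1 = 1.4608275209; d2 = 1.3915593464
phi(d1) = 0.1372505686; exp(-qT) = 1.0000000000; exp(-rT) = 0.9945172852
N(-d2) = 0.0820279384
Rho = -K*T*exp(-rT)*N(-d2) = -9.9200 * 0.0833 * 0.9945172852 * 0.0820279384 = -0.067411


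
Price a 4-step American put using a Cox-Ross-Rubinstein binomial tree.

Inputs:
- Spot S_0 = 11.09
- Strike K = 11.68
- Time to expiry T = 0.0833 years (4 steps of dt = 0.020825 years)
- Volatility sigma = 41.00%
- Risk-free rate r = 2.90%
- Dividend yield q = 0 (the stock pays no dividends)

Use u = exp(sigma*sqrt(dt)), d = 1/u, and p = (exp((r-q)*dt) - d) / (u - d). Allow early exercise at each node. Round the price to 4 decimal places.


Answer: Price = V(0,0) = 0.8965

Derivation:
dt = T/N = 0.020825
u = exp(sigma*sqrt(dt)) = 1.060952; d = 1/u = 0.942550
p = (exp((r-q)*dt) - d) / (u - d) = 0.490315
Discount per step: exp(-r*dt) = 0.999396
Stock lattice S(k, i) with i counting down-moves:
  k=0: S(0,0) = 11.0900
  k=1: S(1,0) = 11.7660; S(1,1) = 10.4529
  k=2: S(2,0) = 12.4831; S(2,1) = 11.0900; S(2,2) = 9.8524
  k=3: S(3,0) = 13.2440; S(3,1) = 11.7660; S(3,2) = 10.4529; S(3,3) = 9.2863
  k=4: S(4,0) = 14.0512; S(4,1) = 12.4831; S(4,2) = 11.0900; S(4,3) = 9.8524; S(4,4) = 8.7528
Terminal payoffs V(N, i) = max(K - S_T, 0):
  V(4,0) = 0.000000; V(4,1) = 0.000000; V(4,2) = 0.590000; V(4,3) = 1.827643; V(4,4) = 2.927166
Backward induction: V(k, i) = exp(-r*dt) * [p * V(k+1, i) + (1-p) * V(k+1, i+1)]; then take max(V_cont, immediate exercise) for American.
  V(3,0) = exp(-r*dt) * [p*0.000000 + (1-p)*0.000000] = 0.000000; exercise = 0.000000; V(3,0) = max -> 0.000000
  V(3,1) = exp(-r*dt) * [p*0.000000 + (1-p)*0.590000] = 0.300533; exercise = 0.000000; V(3,1) = max -> 0.300533
  V(3,2) = exp(-r*dt) * [p*0.590000 + (1-p)*1.827643] = 1.220071; exercise = 1.227123; V(3,2) = max -> 1.227123
  V(3,3) = exp(-r*dt) * [p*1.827643 + (1-p)*2.927166] = 2.386612; exercise = 2.393664; V(3,3) = max -> 2.393664
  V(2,0) = exp(-r*dt) * [p*0.000000 + (1-p)*0.300533] = 0.153085; exercise = 0.000000; V(2,0) = max -> 0.153085
  V(2,1) = exp(-r*dt) * [p*0.300533 + (1-p)*1.227123] = 0.772336; exercise = 0.590000; V(2,1) = max -> 0.772336
  V(2,2) = exp(-r*dt) * [p*1.227123 + (1-p)*2.393664] = 1.820592; exercise = 1.827643; V(2,2) = max -> 1.827643
  V(1,0) = exp(-r*dt) * [p*0.153085 + (1-p)*0.772336] = 0.468425; exercise = 0.000000; V(1,0) = max -> 0.468425
  V(1,1) = exp(-r*dt) * [p*0.772336 + (1-p)*1.827643] = 1.309419; exercise = 1.227123; V(1,1) = max -> 1.309419
  V(0,0) = exp(-r*dt) * [p*0.468425 + (1-p)*1.309419] = 0.896526; exercise = 0.590000; V(0,0) = max -> 0.896526


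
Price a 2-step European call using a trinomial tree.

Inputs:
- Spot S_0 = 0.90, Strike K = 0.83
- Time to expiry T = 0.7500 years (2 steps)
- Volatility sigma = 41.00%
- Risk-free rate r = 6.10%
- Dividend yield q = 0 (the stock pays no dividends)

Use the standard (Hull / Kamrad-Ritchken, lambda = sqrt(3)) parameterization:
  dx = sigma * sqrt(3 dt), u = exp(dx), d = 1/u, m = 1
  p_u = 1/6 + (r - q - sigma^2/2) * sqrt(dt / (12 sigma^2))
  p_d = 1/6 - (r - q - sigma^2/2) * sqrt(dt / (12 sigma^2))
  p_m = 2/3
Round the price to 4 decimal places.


Answer: Price = V(0,0) = 0.1762

Derivation:
dt = T/N = 0.375000; dx = sigma*sqrt(3*dt) = 0.434871
u = exp(dx) = 1.544763; d = 1/u = 0.647348
p_u = 0.156728, p_m = 0.666667, p_d = 0.176605
Discount per step: exp(-r*dt) = 0.977385
Stock lattice S(k, j) with j the centered position index:
  k=0: S(0,+0) = 0.9000
  k=1: S(1,-1) = 0.5826; S(1,+0) = 0.9000; S(1,+1) = 1.3903
  k=2: S(2,-2) = 0.3772; S(2,-1) = 0.5826; S(2,+0) = 0.9000; S(2,+1) = 1.3903; S(2,+2) = 2.1477
Terminal payoffs V(N, j) = max(S_T - K, 0):
  V(2,-2) = 0.000000; V(2,-1) = 0.000000; V(2,+0) = 0.070000; V(2,+1) = 0.560287; V(2,+2) = 1.317664
Backward induction: V(k, j) = exp(-r*dt) * [p_u * V(k+1, j+1) + p_m * V(k+1, j) + p_d * V(k+1, j-1)]
  V(1,-1) = exp(-r*dt) * [p_u*0.070000 + p_m*0.000000 + p_d*0.000000] = 0.010723
  V(1,+0) = exp(-r*dt) * [p_u*0.560287 + p_m*0.070000 + p_d*0.000000] = 0.131438
  V(1,+1) = exp(-r*dt) * [p_u*1.317664 + p_m*0.560287 + p_d*0.070000] = 0.579005
  V(0,+0) = exp(-r*dt) * [p_u*0.579005 + p_m*0.131438 + p_d*0.010723] = 0.176189


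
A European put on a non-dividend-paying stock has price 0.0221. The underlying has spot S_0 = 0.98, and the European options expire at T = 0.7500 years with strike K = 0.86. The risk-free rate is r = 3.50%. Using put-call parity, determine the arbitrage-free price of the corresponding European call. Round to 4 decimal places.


Answer: Call price = 0.1644

Derivation:
Put-call parity: C - P = S_0 * exp(-qT) - K * exp(-rT).
S_0 * exp(-qT) = 0.9800 * 1.00000000 = 0.98000000
K * exp(-rT) = 0.8600 * 0.97409154 = 0.83771872
C = P + S*exp(-qT) - K*exp(-rT)
C = 0.0221 + 0.98000000 - 0.83771872 = 0.1644


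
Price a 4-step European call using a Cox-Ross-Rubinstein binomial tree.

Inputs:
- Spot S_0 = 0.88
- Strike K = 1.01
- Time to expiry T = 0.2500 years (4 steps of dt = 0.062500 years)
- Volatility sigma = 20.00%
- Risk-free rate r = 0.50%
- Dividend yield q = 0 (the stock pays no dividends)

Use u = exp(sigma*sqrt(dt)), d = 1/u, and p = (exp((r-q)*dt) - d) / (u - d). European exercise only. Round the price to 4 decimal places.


Answer: Price = V(0,0) = 0.0038

Derivation:
dt = T/N = 0.062500
u = exp(sigma*sqrt(dt)) = 1.051271; d = 1/u = 0.951229
p = (exp((r-q)*dt) - d) / (u - d) = 0.490627
Discount per step: exp(-r*dt) = 0.999688
Stock lattice S(k, i) with i counting down-moves:
  k=0: S(0,0) = 0.8800
  k=1: S(1,0) = 0.9251; S(1,1) = 0.8371
  k=2: S(2,0) = 0.9726; S(2,1) = 0.8800; S(2,2) = 0.7963
  k=3: S(3,0) = 1.0224; S(3,1) = 0.9251; S(3,2) = 0.8371; S(3,3) = 0.7574
  k=4: S(4,0) = 1.0748; S(4,1) = 0.9726; S(4,2) = 0.8800; S(4,3) = 0.7963; S(4,4) = 0.7205
Terminal payoffs V(N, i) = max(S_T - K, 0):
  V(4,0) = 0.064834; V(4,1) = 0.000000; V(4,2) = 0.000000; V(4,3) = 0.000000; V(4,4) = 0.000000
Backward induction: V(k, i) = exp(-r*dt) * [p * V(k+1, i) + (1-p) * V(k+1, i+1)].
  V(3,0) = exp(-r*dt) * [p*0.064834 + (1-p)*0.000000] = 0.031800
  V(3,1) = exp(-r*dt) * [p*0.000000 + (1-p)*0.000000] = 0.000000
  V(3,2) = exp(-r*dt) * [p*0.000000 + (1-p)*0.000000] = 0.000000
  V(3,3) = exp(-r*dt) * [p*0.000000 + (1-p)*0.000000] = 0.000000
  V(2,0) = exp(-r*dt) * [p*0.031800 + (1-p)*0.000000] = 0.015597
  V(2,1) = exp(-r*dt) * [p*0.000000 + (1-p)*0.000000] = 0.000000
  V(2,2) = exp(-r*dt) * [p*0.000000 + (1-p)*0.000000] = 0.000000
  V(1,0) = exp(-r*dt) * [p*0.015597 + (1-p)*0.000000] = 0.007650
  V(1,1) = exp(-r*dt) * [p*0.000000 + (1-p)*0.000000] = 0.000000
  V(0,0) = exp(-r*dt) * [p*0.007650 + (1-p)*0.000000] = 0.003752


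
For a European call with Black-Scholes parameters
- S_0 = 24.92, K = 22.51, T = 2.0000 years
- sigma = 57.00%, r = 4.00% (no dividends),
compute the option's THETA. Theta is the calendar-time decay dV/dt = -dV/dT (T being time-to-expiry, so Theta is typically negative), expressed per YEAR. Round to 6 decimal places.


Answer: Theta = -2.001443

Derivation:
d1 = 0.6284703528; d2 = -0.1776313777
phi(d1) = 0.3274479966; exp(-qT) = 1.0000000000; exp(-rT) = 0.9231163464
Theta = -S*exp(-qT)*phi(d1)*sigma/(2*sqrt(T)) - r*K*exp(-rT)*N(d2) + q*S*exp(-qT)*N(d1)
N(d1) = 0.7351520689; N(d2) = 0.4295062403; sqrt(T) = 1.4142135624
Term 1 = -24.9200 * 1.0000000000 * 0.3274479966 * 0.5700 / (2 * 1.4142135624) = -1.6444483516
Term 2 = -0.0400 * 22.5100 * 0.9231163464 * 0.4295062403 = -0.3569944019
Term 3 = 0 (no dividend yield, q = 0)
Theta = -1.6444483516 + (-0.3569944019) + (0.0000000000) = -2.001443


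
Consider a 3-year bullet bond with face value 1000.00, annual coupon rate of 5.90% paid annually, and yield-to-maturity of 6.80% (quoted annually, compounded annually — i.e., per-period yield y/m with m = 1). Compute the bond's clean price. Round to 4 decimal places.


Coupon per period c = face * coupon_rate / m = 59.000000
Periods per year m = 1; per-period yield y/m = 0.068000
Number of cashflows N = 3
Cashflows (t years, CF_t, discount factor 1/(1+y/m)^(m*t), PV):
  t = 1.0000: CF_t = 59.000000, DF = 0.936330, PV = 55.243446
  t = 2.0000: CF_t = 59.000000, DF = 0.876713, PV = 51.726073
  t = 3.0000: CF_t = 1059.000000, DF = 0.820892, PV = 869.325066
Price P = sum_t PV_t = 976.294584

Answer: Price = 976.2946


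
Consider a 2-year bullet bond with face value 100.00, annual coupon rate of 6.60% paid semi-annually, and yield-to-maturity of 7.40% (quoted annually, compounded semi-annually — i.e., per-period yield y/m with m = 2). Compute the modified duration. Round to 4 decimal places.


Answer: Modified duration = 1.8374

Derivation:
Coupon per period c = face * coupon_rate / m = 3.300000
Periods per year m = 2; per-period yield y/m = 0.037000
Number of cashflows N = 4
Cashflows (t years, CF_t, discount factor 1/(1+y/m)^(m*t), PV):
  t = 0.5000: CF_t = 3.300000, DF = 0.964320, PV = 3.182257
  t = 1.0000: CF_t = 3.300000, DF = 0.929913, PV = 3.068714
  t = 1.5000: CF_t = 3.300000, DF = 0.896734, PV = 2.959223
  t = 2.0000: CF_t = 103.300000, DF = 0.864739, PV = 89.327524
Price P = sum_t PV_t = 98.537717
First compute Macaulay numerator sum_t t * PV_t:
  t * PV_t at t = 0.5000: 1.591128
  t * PV_t at t = 1.0000: 3.068714
  t * PV_t at t = 1.5000: 4.438834
  t * PV_t at t = 2.0000: 178.655048
Macaulay duration D = 187.753724 / 98.537717 = 1.905400
Modified duration = D / (1 + y/m) = 1.905400 / (1 + 0.037000) = 1.837415


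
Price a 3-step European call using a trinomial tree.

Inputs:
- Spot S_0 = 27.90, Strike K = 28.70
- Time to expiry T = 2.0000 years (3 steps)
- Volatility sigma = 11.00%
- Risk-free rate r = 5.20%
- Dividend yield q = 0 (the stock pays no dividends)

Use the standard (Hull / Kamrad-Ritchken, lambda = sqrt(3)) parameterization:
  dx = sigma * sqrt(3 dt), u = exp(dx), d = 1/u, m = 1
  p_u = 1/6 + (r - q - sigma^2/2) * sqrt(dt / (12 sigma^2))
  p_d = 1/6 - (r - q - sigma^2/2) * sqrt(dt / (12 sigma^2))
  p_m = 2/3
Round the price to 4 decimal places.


dt = T/N = 0.666667; dx = sigma*sqrt(3*dt) = 0.155563
u = exp(dx) = 1.168316; d = 1/u = 0.855933
p_u = 0.265126, p_m = 0.666667, p_d = 0.068207
Discount per step: exp(-r*dt) = 0.965927
Stock lattice S(k, j) with j the centered position index:
  k=0: S(0,+0) = 27.9000
  k=1: S(1,-1) = 23.8805; S(1,+0) = 27.9000; S(1,+1) = 32.5960
  k=2: S(2,-2) = 20.4401; S(2,-1) = 23.8805; S(2,+0) = 27.9000; S(2,+1) = 32.5960; S(2,+2) = 38.0825
  k=3: S(3,-3) = 17.4954; S(3,-2) = 20.4401; S(3,-1) = 23.8805; S(3,+0) = 27.9000; S(3,+1) = 32.5960; S(3,+2) = 38.0825; S(3,+3) = 44.4923
Terminal payoffs V(N, j) = max(S_T - K, 0):
  V(3,-3) = 0.000000; V(3,-2) = 0.000000; V(3,-1) = 0.000000; V(3,+0) = 0.000000; V(3,+1) = 3.896020; V(3,+2) = 9.382455; V(3,+3) = 15.792346
Backward induction: V(k, j) = exp(-r*dt) * [p_u * V(k+1, j+1) + p_m * V(k+1, j) + p_d * V(k+1, j-1)]
  V(2,-2) = exp(-r*dt) * [p_u*0.000000 + p_m*0.000000 + p_d*0.000000] = 0.000000
  V(2,-1) = exp(-r*dt) * [p_u*0.000000 + p_m*0.000000 + p_d*0.000000] = 0.000000
  V(2,+0) = exp(-r*dt) * [p_u*3.896020 + p_m*0.000000 + p_d*0.000000] = 0.997741
  V(2,+1) = exp(-r*dt) * [p_u*9.382455 + p_m*3.896020 + p_d*0.000000] = 4.911623
  V(2,+2) = exp(-r*dt) * [p_u*15.792346 + p_m*9.382455 + p_d*3.896020] = 10.342829
  V(1,-1) = exp(-r*dt) * [p_u*0.997741 + p_m*0.000000 + p_d*0.000000] = 0.255514
  V(1,+0) = exp(-r*dt) * [p_u*4.911623 + p_m*0.997741 + p_d*0.000000] = 1.900326
  V(1,+1) = exp(-r*dt) * [p_u*10.342829 + p_m*4.911623 + p_d*0.997741] = 5.877302
  V(0,+0) = exp(-r*dt) * [p_u*5.877302 + p_m*1.900326 + p_d*0.255514] = 2.745684

Answer: Price = V(0,0) = 2.7457


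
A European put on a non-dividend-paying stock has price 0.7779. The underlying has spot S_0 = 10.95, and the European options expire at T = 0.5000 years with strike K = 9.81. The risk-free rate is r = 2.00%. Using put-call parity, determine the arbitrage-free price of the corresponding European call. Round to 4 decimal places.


Put-call parity: C - P = S_0 * exp(-qT) - K * exp(-rT).
S_0 * exp(-qT) = 10.9500 * 1.00000000 = 10.95000000
K * exp(-rT) = 9.8100 * 0.99004983 = 9.71238887
C = P + S*exp(-qT) - K*exp(-rT)
C = 0.7779 + 10.95000000 - 9.71238887 = 2.0155

Answer: Call price = 2.0155


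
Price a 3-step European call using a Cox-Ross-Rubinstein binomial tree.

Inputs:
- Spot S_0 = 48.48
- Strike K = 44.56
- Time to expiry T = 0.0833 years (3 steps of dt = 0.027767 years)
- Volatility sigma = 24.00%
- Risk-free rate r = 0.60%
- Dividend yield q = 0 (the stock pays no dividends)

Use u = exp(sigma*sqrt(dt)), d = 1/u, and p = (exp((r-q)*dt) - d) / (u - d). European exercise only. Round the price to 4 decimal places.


dt = T/N = 0.027767
u = exp(sigma*sqrt(dt)) = 1.040802; d = 1/u = 0.960797
p = (exp((r-q)*dt) - d) / (u - d) = 0.492086
Discount per step: exp(-r*dt) = 0.999833
Stock lattice S(k, i) with i counting down-moves:
  k=0: S(0,0) = 48.4800
  k=1: S(1,0) = 50.4581; S(1,1) = 46.5794
  k=2: S(2,0) = 52.5169; S(2,1) = 48.4800; S(2,2) = 44.7534
  k=3: S(3,0) = 54.6597; S(3,1) = 50.4581; S(3,2) = 46.5794; S(3,3) = 42.9989
Terminal payoffs V(N, i) = max(S_T - K, 0):
  V(3,0) = 10.099735; V(3,1) = 5.898103; V(3,2) = 2.019445; V(3,3) = 0.000000
Backward induction: V(k, i) = exp(-r*dt) * [p * V(k+1, i) + (1-p) * V(k+1, i+1)].
  V(2,0) = exp(-r*dt) * [p*10.099735 + (1-p)*5.898103] = 7.964340
  V(2,1) = exp(-r*dt) * [p*5.898103 + (1-p)*2.019445] = 3.927423
  V(2,2) = exp(-r*dt) * [p*2.019445 + (1-p)*0.000000] = 0.993575
  V(1,0) = exp(-r*dt) * [p*7.964340 + (1-p)*3.927423] = 5.912948
  V(1,1) = exp(-r*dt) * [p*3.927423 + (1-p)*0.993575] = 2.436874
  V(0,0) = exp(-r*dt) * [p*5.912948 + (1-p)*2.436874] = 4.146710

Answer: Price = V(0,0) = 4.1467


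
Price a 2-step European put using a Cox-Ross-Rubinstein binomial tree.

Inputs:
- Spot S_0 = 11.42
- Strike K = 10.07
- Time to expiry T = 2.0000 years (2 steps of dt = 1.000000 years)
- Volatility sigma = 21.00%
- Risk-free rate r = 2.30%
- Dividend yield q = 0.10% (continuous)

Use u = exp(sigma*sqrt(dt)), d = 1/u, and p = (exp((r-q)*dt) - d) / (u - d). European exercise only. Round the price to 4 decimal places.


dt = T/N = 1.000000
u = exp(sigma*sqrt(dt)) = 1.233678; d = 1/u = 0.810584
p = (exp((r-q)*dt) - d) / (u - d) = 0.500266
Discount per step: exp(-r*dt) = 0.977262
Stock lattice S(k, i) with i counting down-moves:
  k=0: S(0,0) = 11.4200
  k=1: S(1,0) = 14.0886; S(1,1) = 9.2569
  k=2: S(2,0) = 17.3808; S(2,1) = 11.4200; S(2,2) = 7.5035
Terminal payoffs V(N, i) = max(K - S_T, 0):
  V(2,0) = 0.000000; V(2,1) = 0.000000; V(2,2) = 2.566525
Backward induction: V(k, i) = exp(-r*dt) * [p * V(k+1, i) + (1-p) * V(k+1, i+1)].
  V(1,0) = exp(-r*dt) * [p*0.000000 + (1-p)*0.000000] = 0.000000
  V(1,1) = exp(-r*dt) * [p*0.000000 + (1-p)*2.566525] = 1.253417
  V(0,0) = exp(-r*dt) * [p*0.000000 + (1-p)*1.253417] = 0.612133

Answer: Price = V(0,0) = 0.6121


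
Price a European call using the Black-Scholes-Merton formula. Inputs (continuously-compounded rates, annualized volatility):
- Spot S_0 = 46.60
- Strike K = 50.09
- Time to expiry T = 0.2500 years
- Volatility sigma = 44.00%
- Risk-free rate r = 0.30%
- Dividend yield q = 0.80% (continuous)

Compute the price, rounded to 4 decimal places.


Answer: Price = 2.6886

Derivation:
d1 = (ln(S/K) + (r - q + 0.5*sigma^2) * T) / (sigma * sqrt(T)) = -0.22395839
d2 = d1 - sigma * sqrt(T) = -0.44395839
exp(-rT) = 0.99925028; exp(-qT) = 0.99800200
C = S_0 * exp(-qT) * N(d1) - K * exp(-rT) * N(d2)
N(d1) = 0.41139484; N(d2) = 0.32853633
C = 46.6000 * 0.99800200 * 0.41139484 - 50.0900 * 0.99925028 * 0.32853633 = 2.6886


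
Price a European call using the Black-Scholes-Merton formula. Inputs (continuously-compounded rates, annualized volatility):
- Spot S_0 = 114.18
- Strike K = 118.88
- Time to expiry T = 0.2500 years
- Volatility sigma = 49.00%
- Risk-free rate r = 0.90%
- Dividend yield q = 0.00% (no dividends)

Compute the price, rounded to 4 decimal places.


d1 = (ln(S/K) + (r - q + 0.5*sigma^2) * T) / (sigma * sqrt(T)) = -0.03296298
d2 = d1 - sigma * sqrt(T) = -0.27796298
exp(-rT) = 0.99775253; exp(-qT) = 1.00000000
C = S_0 * exp(-qT) * N(d1) - K * exp(-rT) * N(d2)
N(d1) = 0.48685205; N(d2) = 0.39052039
C = 114.1800 * 1.00000000 * 0.48685205 - 118.8800 * 0.99775253 * 0.39052039 = 9.2680

Answer: Price = 9.2680


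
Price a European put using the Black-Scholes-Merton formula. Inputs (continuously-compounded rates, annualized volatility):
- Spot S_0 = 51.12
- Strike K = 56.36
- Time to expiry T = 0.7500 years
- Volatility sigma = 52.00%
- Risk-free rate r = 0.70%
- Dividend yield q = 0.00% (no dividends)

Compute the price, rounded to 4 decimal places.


Answer: Price = 12.2164

Derivation:
d1 = (ln(S/K) + (r - q + 0.5*sigma^2) * T) / (sigma * sqrt(T)) = 0.02013203
d2 = d1 - sigma * sqrt(T) = -0.43020118
exp(-rT) = 0.99476376; exp(-qT) = 1.00000000
P = K * exp(-rT) * N(-d2) - S_0 * exp(-qT) * N(-d1)
N(-d1) = 0.49196902; N(-d2) = 0.66647535
P = 56.3600 * 0.99476376 * 0.66647535 - 51.1200 * 1.00000000 * 0.49196902 = 12.2164


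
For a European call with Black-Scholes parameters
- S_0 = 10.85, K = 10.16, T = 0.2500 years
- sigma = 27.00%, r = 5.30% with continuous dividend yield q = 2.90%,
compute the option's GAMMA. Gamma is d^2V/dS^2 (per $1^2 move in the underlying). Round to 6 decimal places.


Answer: Gamma = 0.226034

Derivation:
d1 = 0.5986602803; d2 = 0.4636602803
phi(d1) = 0.3334922678; exp(-qT) = 0.9927762179; exp(-rT) = 0.9868373948
Gamma = exp(-qT) * phi(d1) / (S * sigma * sqrt(T)) = 0.9927762179 * 0.3334922678 / (10.8500 * 0.2700 * 0.5000000000) = 0.226034


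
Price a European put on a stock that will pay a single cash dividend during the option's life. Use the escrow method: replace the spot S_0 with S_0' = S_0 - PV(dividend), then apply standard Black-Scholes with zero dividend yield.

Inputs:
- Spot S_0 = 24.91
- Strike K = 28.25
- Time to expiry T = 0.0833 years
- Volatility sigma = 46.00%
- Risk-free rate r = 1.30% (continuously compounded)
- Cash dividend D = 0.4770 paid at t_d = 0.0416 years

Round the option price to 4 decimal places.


Answer: Price = 4.0322

Derivation:
PV(D) = D * exp(-r * t_d) = 0.4770 * 0.99945935 = 0.47674211
S_0' = S_0 - PV(D) = 24.9100 - 0.47674211 = 24.43325789
d1 = (ln(S_0'/K) + (r + sigma^2/2)*T) / (sigma*sqrt(T)) = -1.01874140
d2 = d1 - sigma*sqrt(T) = -1.15150541
exp(-rT) = 0.99891769
N(-d1) = 0.84583712; N(-d2) = 0.87523781
P = K * exp(-rT) * N(-d2) - S_0' * N(-d1) = 28.2500 * 0.99891769 * 0.87523781 - 24.43325789 * 0.84583712 = 4.0322


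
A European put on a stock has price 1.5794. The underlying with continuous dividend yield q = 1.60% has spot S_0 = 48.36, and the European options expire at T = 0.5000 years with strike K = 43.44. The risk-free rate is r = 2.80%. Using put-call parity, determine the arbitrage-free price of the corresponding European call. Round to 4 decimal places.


Answer: Call price = 6.7180

Derivation:
Put-call parity: C - P = S_0 * exp(-qT) - K * exp(-rT).
S_0 * exp(-qT) = 48.3600 * 0.99203191 = 47.97466340
K * exp(-rT) = 43.4400 * 0.98609754 = 42.83607732
C = P + S*exp(-qT) - K*exp(-rT)
C = 1.5794 + 47.97466340 - 42.83607732 = 6.7180


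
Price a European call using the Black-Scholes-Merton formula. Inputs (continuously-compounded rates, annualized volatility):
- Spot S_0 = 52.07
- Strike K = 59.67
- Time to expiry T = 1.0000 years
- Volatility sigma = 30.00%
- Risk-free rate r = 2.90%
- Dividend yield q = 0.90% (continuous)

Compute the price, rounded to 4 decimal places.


Answer: Price = 3.8317

Derivation:
d1 = (ln(S/K) + (r - q + 0.5*sigma^2) * T) / (sigma * sqrt(T)) = -0.23746805
d2 = d1 - sigma * sqrt(T) = -0.53746805
exp(-rT) = 0.97141646; exp(-qT) = 0.99104038
C = S_0 * exp(-qT) * N(d1) - K * exp(-rT) * N(d2)
N(d1) = 0.40614685; N(d2) = 0.29547218
C = 52.0700 * 0.99104038 * 0.40614685 - 59.6700 * 0.97141646 * 0.29547218 = 3.8317
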